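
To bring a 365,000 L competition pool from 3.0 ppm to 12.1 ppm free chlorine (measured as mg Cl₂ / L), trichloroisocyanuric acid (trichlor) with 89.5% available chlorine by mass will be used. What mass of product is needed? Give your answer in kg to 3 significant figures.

3.71 kg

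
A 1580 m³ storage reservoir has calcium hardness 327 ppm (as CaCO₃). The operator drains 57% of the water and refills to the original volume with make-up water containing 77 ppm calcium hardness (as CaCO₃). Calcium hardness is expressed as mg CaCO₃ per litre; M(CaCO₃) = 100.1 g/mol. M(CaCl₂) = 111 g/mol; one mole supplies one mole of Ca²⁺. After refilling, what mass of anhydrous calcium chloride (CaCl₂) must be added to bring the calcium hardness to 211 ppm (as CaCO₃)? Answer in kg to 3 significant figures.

46.4 kg

Volume: 1580 m³ = 1,580,000 L.
After draining 57% and refilling: 327 × 0.43 + 77 × 0.57 = 184.5 ppm.
Deficit to target: 211 − 184.5 = 26.5 mg/L.
As CaCO₃: 26.5 mg/L × 1,580,000 L = 41,870 g; ÷ 100.1 = 418.3 mol Ca²⁺.
Mass: 418.3 × 111 = 46,430 g.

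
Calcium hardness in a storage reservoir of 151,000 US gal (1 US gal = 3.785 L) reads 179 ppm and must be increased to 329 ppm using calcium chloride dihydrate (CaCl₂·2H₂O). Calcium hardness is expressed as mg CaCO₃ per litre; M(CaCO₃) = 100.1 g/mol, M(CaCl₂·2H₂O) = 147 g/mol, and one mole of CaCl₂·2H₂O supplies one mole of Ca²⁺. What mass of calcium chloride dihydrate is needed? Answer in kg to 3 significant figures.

Volume: 151,000 US gal × 3.785 L/gal = 571,535 L.
Hardness to add: (329 − 179) = 150 mg/L as CaCO₃ × 571,535 L = 85,730 g as CaCO₃.
Moles of Ca²⁺ (1 mol Ca²⁺ ≡ 1 mol CaCO₃): 85,730 / 100.1 g/mol = 856.4 mol.
Mass of CaCl₂·2H₂O: 856.4 × 147 = 125,900 g.

126 kg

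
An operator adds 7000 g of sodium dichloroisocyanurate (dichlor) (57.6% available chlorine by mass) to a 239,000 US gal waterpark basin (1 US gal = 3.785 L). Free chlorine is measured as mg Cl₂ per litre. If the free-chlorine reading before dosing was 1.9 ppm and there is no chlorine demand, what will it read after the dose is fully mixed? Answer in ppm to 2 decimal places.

6.36 ppm

Volume: 239,000 US gal × 3.785 L/gal = 904,615 L.
Available chlorine delivered: 7000 g × 0.576 = 4032 g as Cl₂.
Concentration rise: 4032 g / 904,615 L = 4.457 mg/L = 4.46 ppm.
Final FC: 1.9 + 4.46 = 6.36 ppm.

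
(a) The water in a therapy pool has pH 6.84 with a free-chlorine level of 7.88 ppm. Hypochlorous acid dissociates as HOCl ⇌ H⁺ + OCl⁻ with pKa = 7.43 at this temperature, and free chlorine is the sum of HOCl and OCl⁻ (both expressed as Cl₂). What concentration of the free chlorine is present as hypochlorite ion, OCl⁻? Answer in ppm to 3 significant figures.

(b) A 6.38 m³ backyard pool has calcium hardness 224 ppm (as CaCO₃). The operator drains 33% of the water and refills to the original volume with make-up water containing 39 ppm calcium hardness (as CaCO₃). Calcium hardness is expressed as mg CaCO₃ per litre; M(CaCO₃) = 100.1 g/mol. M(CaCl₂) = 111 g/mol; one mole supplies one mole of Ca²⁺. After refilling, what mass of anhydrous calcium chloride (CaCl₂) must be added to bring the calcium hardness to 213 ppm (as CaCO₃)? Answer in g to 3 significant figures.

(a) [OCl⁻]/[HOCl] = 10^(pH − pKa) = 10^(6.84 − 7.43) = 10^-0.59 = 0.257.
(a) Fraction as HOCl = 1 / (1 + 0.257) = 0.7955.
(a) OCl⁻ = (1 − 0.7955) × 7.88 ppm = 1.611 ppm.

(b) Volume: 6.38 m³ = 6,380 L.
(b) After draining 33% and refilling: 224 × 0.67 + 39 × 0.33 = 162.95 ppm.
(b) Deficit to target: 213 − 162.95 = 50.05 mg/L.
(b) As CaCO₃: 50.05 mg/L × 6,380 L = 319.3 g; ÷ 100.1 = 3.19 mol Ca²⁺.
(b) Mass: 3.19 × 111 = 354.1 g.

(a) 1.61 ppm; (b) 354 g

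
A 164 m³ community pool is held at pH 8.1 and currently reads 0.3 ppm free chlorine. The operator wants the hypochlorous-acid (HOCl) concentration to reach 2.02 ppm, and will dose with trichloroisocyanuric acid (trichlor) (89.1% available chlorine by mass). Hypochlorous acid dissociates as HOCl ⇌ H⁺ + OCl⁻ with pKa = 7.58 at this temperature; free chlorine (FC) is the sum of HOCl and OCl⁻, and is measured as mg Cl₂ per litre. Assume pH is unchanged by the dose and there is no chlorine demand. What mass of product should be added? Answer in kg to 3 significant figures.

Volume: 164 m³ = 164,000 L.
[OCl⁻]/[HOCl] = 10^(pH − pKa) = 10^(8.1 − 7.58) = 3.311; fraction as HOCl = 1/(1 + 3.311) = 0.2319.
Free chlorine required for 2.02 ppm HOCl: 2.02 / 0.2319 = 8.709 ppm.
FC to add: 8.709 − 0.3 = 8.409 mg/L as Cl₂.
Cl₂ equivalent: 8.409 mg/L × 164,000 L = 1379 g.
Product at 89.1% available Cl: 1379 / 0.891 = 1548 g.

1.55 kg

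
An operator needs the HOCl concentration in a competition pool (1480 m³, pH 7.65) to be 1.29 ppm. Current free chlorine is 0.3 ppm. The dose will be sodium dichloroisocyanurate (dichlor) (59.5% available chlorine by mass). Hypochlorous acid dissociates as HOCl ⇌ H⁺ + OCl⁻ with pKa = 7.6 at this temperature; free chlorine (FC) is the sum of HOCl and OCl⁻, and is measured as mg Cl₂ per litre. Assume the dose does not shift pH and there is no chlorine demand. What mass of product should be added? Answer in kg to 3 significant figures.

6.06 kg

Volume: 1480 m³ = 1,480,000 L.
[OCl⁻]/[HOCl] = 10^(pH − pKa) = 10^(7.65 − 7.6) = 1.122; fraction as HOCl = 1/(1 + 1.122) = 0.4712.
Free chlorine required for 1.29 ppm HOCl: 1.29 / 0.4712 = 2.737 ppm.
FC to add: 2.737 − 0.3 = 2.437 mg/L as Cl₂.
Cl₂ equivalent: 2.437 mg/L × 1,480,000 L = 3607 g.
Product at 59.5% available Cl: 3607 / 0.595 = 6063 g.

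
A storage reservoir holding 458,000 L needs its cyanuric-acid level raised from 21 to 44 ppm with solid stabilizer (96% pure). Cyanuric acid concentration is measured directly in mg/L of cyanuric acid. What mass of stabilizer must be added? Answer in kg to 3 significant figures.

CYA to add: (44 − 21) = 23 mg/L × 458,000 L = 10,530 g cyanuric acid.
At 96% purity: 10,530 / 0.96 = 10,970 g product.

11.0 kg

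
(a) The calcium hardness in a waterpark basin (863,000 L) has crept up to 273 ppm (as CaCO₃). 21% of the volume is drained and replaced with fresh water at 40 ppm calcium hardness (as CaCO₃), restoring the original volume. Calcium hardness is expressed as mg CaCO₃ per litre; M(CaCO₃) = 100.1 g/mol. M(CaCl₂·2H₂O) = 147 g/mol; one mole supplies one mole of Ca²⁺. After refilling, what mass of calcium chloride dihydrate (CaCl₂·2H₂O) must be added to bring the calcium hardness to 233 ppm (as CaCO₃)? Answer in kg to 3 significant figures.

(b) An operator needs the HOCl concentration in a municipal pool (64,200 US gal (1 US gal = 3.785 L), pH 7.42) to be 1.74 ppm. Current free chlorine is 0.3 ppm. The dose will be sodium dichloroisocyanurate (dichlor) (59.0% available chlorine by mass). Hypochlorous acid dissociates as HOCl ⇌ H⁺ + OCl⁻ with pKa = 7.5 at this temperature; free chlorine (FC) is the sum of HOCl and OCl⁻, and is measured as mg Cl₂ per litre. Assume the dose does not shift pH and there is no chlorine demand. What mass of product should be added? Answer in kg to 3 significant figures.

(a) 11.3 kg; (b) 1.19 kg

(a) After draining 21% and refilling: 273 × 0.79 + 40 × 0.21 = 224.07 ppm.
(a) Deficit to target: 233 − 224.07 = 8.93 mg/L.
(a) As CaCO₃: 8.93 mg/L × 863,000 L = 7707 g; ÷ 100.1 = 76.99 mol Ca²⁺.
(a) Mass: 76.99 × 147 = 11,320 g.

(b) Volume: 64,200 US gal × 3.785 L/gal = 242,997 L.
(b) [OCl⁻]/[HOCl] = 10^(pH − pKa) = 10^(7.42 − 7.5) = 0.8318; fraction as HOCl = 1/(1 + 0.8318) = 0.5459.
(b) Free chlorine required for 1.74 ppm HOCl: 1.74 / 0.5459 = 3.187 ppm.
(b) FC to add: 3.187 − 0.3 = 2.887 mg/L as Cl₂.
(b) Cl₂ equivalent: 2.887 mg/L × 242,997 L = 701.6 g.
(b) Product at 59.0% available Cl: 701.6 / 0.59 = 1189 g.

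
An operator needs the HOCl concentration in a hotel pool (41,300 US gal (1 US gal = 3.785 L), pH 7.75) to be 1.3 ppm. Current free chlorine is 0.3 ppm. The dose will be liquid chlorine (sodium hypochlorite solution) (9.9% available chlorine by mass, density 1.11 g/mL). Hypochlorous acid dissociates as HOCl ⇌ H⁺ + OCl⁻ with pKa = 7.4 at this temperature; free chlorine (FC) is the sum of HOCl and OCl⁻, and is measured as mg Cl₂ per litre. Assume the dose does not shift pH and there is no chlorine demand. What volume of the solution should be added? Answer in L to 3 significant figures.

5.56 L

Volume: 41,300 US gal × 3.785 L/gal = 156,320 L.
[OCl⁻]/[HOCl] = 10^(pH − pKa) = 10^(7.75 − 7.4) = 2.239; fraction as HOCl = 1/(1 + 2.239) = 0.3088.
Free chlorine required for 1.3 ppm HOCl: 1.3 / 0.3088 = 4.21 ppm.
FC to add: 4.21 − 0.3 = 3.91 mg/L as Cl₂.
Cl₂ equivalent: 3.91 mg/L × 156,320 L = 611.3 g.
Product at 9.9% available Cl: 611.3 / 0.099 = 6174 g.
Volume: 6174 g ÷ 1.11 g/mL = 5563 mL.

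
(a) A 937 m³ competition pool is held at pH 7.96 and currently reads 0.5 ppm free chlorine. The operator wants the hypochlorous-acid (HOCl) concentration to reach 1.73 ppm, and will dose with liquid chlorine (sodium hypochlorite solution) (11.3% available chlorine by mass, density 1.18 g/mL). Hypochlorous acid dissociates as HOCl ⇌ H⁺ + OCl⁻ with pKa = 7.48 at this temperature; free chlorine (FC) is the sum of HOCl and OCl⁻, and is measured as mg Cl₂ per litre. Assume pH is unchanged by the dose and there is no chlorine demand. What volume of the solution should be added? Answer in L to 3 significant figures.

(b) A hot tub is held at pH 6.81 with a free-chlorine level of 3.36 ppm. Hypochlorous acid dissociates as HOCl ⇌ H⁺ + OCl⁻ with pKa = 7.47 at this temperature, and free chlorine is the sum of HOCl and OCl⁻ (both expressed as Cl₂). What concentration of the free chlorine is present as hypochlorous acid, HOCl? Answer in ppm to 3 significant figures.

(a) 45.4 L; (b) 2.76 ppm

(a) Volume: 937 m³ = 937,000 L.
(a) [OCl⁻]/[HOCl] = 10^(pH − pKa) = 10^(7.96 − 7.48) = 3.02; fraction as HOCl = 1/(1 + 3.02) = 0.2488.
(a) Free chlorine required for 1.73 ppm HOCl: 1.73 / 0.2488 = 6.955 ppm.
(a) FC to add: 6.955 − 0.5 = 6.455 mg/L as Cl₂.
(a) Cl₂ equivalent: 6.455 mg/L × 937,000 L = 6048 g.
(a) Product at 11.3% available Cl: 6048 / 0.113 = 53,520 g.
(a) Volume: 53,520 g ÷ 1.18 g/mL = 45,360 mL.

(b) [OCl⁻]/[HOCl] = 10^(pH − pKa) = 10^(6.81 − 7.47) = 10^-0.66 = 0.2188.
(b) Fraction as HOCl = 1 / (1 + 0.2188) = 0.8205.
(b) HOCl = 0.8205 × 3.36 ppm = 2.757 ppm.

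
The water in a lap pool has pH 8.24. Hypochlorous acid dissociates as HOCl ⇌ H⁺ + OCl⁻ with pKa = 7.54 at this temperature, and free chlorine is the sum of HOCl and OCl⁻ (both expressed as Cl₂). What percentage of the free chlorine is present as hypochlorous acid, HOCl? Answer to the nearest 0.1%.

[OCl⁻]/[HOCl] = 10^(pH − pKa) = 10^(8.24 − 7.54) = 10^0.70 = 5.012.
Fraction as HOCl = 1 / (1 + 5.012) = 0.1663.

16.6%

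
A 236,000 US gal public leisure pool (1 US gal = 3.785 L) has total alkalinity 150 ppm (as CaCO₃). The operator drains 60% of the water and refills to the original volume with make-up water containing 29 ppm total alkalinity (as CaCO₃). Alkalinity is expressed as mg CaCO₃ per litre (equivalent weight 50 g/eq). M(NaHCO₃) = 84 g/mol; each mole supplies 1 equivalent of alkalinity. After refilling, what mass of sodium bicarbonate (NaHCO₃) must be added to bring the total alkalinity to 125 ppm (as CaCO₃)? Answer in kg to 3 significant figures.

71.4 kg

Volume: 236,000 US gal × 3.785 L/gal = 893,260 L.
After draining 60% and refilling: 150 × 0.40 + 29 × 0.60 = 77.4 ppm.
Deficit to target: 125 − 77.4 = 47.6 mg/L.
As CaCO₃: 47.6 mg/L × 893,260 L = 42,520 g; ÷ 50 g/eq ÷ 1 = 850.4 mol NaHCO₃.
Mass: 850.4 × 84 = 71,430 g.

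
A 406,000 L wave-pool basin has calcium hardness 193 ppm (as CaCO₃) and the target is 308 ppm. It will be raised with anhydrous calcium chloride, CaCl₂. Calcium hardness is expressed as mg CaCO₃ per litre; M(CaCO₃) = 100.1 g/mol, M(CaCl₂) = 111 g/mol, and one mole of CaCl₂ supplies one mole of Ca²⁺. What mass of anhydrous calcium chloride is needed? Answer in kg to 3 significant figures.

51.8 kg

Hardness to add: (308 − 193) = 115 mg/L as CaCO₃ × 406,000 L = 46,690 g as CaCO₃.
Moles of Ca²⁺ (1 mol Ca²⁺ ≡ 1 mol CaCO₃): 46,690 / 100.1 g/mol = 466.4 mol.
Mass of CaCl₂: 466.4 × 111 = 51,770 g.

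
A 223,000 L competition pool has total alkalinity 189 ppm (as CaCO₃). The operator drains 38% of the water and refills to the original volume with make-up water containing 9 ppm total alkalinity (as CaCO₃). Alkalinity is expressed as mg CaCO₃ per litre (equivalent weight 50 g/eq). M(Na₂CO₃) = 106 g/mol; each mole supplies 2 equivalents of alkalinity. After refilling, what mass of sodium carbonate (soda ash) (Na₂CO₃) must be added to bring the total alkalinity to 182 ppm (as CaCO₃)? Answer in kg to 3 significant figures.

14.5 kg

After draining 38% and refilling: 189 × 0.62 + 9 × 0.38 = 120.6 ppm.
Deficit to target: 182 − 120.6 = 61.4 mg/L.
As CaCO₃: 61.4 mg/L × 223,000 L = 13,690 g; ÷ 50 g/eq ÷ 2 = 136.9 mol Na₂CO₃.
Mass: 136.9 × 106 = 14,510 g.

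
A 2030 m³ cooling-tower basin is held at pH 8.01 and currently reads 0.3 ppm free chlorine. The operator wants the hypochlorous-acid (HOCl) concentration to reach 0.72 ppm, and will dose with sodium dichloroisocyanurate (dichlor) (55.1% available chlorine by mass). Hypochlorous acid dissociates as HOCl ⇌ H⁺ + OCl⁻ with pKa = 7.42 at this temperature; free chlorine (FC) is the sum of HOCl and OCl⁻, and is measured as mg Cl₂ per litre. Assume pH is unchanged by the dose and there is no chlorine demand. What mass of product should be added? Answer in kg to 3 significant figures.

Volume: 2030 m³ = 2,030,000 L.
[OCl⁻]/[HOCl] = 10^(pH − pKa) = 10^(8.01 − 7.42) = 3.89; fraction as HOCl = 1/(1 + 3.89) = 0.2045.
Free chlorine required for 0.72 ppm HOCl: 0.72 / 0.2045 = 3.521 ppm.
FC to add: 3.521 − 0.3 = 3.221 mg/L as Cl₂.
Cl₂ equivalent: 3.221 mg/L × 2,030,000 L = 6539 g.
Product at 55.1% available Cl: 6539 / 0.551 = 11,870 g.

11.9 kg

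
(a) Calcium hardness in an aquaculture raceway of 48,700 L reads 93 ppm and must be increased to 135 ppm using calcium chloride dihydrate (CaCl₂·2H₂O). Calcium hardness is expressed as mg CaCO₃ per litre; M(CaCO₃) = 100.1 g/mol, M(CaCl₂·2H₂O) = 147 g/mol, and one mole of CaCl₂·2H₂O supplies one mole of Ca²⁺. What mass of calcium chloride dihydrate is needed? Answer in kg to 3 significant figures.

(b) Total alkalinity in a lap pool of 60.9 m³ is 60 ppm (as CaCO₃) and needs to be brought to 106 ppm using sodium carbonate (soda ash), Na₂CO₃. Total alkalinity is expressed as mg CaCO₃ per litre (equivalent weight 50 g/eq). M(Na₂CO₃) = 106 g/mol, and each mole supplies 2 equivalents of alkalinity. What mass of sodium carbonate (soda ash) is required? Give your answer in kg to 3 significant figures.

(a) 3.00 kg; (b) 2.97 kg

(a) Hardness to add: (135 − 93) = 42 mg/L as CaCO₃ × 48,700 L = 2045 g as CaCO₃.
(a) Moles of Ca²⁺ (1 mol Ca²⁺ ≡ 1 mol CaCO₃): 2045 / 100.1 g/mol = 20.43 mol.
(a) Mass of CaCl₂·2H₂O: 20.43 × 147 = 3004 g.

(b) Volume: 60.9 m³ = 60,900 L.
(b) Alkalinity to add: (106 − 60) = 46 mg/L as CaCO₃ × 60,900 L = 2801 g as CaCO₃.
(b) Equivalents: 2801 g ÷ 50 g/eq = 56.03 eq.
(b) Each mole of Na₂CO₃ supplies 2 eq, so 56.03 / 2 = 28.01 mol.
(b) Mass: 28.01 mol × 106 g/mol = 2969 g.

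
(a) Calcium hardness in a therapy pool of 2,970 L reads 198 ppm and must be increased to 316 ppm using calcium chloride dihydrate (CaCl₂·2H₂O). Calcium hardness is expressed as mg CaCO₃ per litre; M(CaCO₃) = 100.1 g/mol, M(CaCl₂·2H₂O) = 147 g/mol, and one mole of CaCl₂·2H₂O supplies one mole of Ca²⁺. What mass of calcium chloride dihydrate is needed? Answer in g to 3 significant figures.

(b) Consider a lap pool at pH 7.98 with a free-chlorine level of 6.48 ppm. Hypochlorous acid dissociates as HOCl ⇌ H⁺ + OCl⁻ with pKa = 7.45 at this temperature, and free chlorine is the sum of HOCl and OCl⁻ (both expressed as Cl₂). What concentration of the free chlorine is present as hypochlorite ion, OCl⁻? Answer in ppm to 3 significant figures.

(a) 515 g; (b) 5.00 ppm

(a) Hardness to add: (316 − 198) = 118 mg/L as CaCO₃ × 2,970 L = 350.5 g as CaCO₃.
(a) Moles of Ca²⁺ (1 mol Ca²⁺ ≡ 1 mol CaCO₃): 350.5 / 100.1 g/mol = 3.501 mol.
(a) Mass of CaCl₂·2H₂O: 3.501 × 147 = 514.7 g.

(b) [OCl⁻]/[HOCl] = 10^(pH − pKa) = 10^(7.98 − 7.45) = 10^0.53 = 3.388.
(b) Fraction as HOCl = 1 / (1 + 3.388) = 0.2279.
(b) OCl⁻ = (1 − 0.2279) × 6.48 ppm = 5.003 ppm.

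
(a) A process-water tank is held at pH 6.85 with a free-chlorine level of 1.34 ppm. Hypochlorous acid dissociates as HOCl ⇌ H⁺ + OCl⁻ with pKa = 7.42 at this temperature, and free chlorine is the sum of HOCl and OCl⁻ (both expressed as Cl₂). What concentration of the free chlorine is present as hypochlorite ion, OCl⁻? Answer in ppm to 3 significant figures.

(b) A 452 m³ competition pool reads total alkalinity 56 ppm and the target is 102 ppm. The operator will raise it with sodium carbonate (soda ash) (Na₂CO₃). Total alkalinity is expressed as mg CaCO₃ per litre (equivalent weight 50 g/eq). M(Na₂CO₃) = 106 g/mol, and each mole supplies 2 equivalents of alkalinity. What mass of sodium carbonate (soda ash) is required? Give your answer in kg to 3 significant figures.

(a) [OCl⁻]/[HOCl] = 10^(pH − pKa) = 10^(6.85 − 7.42) = 10^-0.57 = 0.2692.
(a) Fraction as HOCl = 1 / (1 + 0.2692) = 0.7879.
(a) OCl⁻ = (1 − 0.7879) × 1.34 ppm = 0.2842 ppm.

(b) Volume: 452 m³ = 452,000 L.
(b) Alkalinity to add: (102 − 56) = 46 mg/L as CaCO₃ × 452,000 L = 20,790 g as CaCO₃.
(b) Equivalents: 20,790 g ÷ 50 g/eq = 415.8 eq.
(b) Each mole of Na₂CO₃ supplies 2 eq, so 415.8 / 2 = 207.9 mol.
(b) Mass: 207.9 mol × 106 g/mol = 22,040 g.

(a) 0.284 ppm; (b) 22.0 kg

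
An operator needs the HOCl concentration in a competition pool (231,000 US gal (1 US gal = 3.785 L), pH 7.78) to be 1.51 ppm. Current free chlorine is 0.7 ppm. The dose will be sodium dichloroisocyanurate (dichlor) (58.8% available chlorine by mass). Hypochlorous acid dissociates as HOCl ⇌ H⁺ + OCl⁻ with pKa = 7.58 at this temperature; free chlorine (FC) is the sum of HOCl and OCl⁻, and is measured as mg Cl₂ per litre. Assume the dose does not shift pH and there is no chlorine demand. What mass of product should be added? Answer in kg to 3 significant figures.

4.76 kg

Volume: 231,000 US gal × 3.785 L/gal = 874,335 L.
[OCl⁻]/[HOCl] = 10^(pH − pKa) = 10^(7.78 − 7.58) = 1.585; fraction as HOCl = 1/(1 + 1.585) = 0.3869.
Free chlorine required for 1.51 ppm HOCl: 1.51 / 0.3869 = 3.903 ppm.
FC to add: 3.903 − 0.7 = 3.203 mg/L as Cl₂.
Cl₂ equivalent: 3.203 mg/L × 874,335 L = 2801 g.
Product at 58.8% available Cl: 2801 / 0.588 = 4763 g.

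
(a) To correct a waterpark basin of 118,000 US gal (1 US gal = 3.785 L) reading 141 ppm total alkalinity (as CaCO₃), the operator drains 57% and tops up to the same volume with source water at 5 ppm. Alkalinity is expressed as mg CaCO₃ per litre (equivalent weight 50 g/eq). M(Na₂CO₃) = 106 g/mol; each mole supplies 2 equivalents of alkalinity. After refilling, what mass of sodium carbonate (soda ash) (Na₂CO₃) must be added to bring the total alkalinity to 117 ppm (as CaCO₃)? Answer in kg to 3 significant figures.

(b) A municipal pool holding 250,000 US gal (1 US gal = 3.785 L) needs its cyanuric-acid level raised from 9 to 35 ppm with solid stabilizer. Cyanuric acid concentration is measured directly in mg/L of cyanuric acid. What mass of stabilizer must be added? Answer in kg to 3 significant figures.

(a) Volume: 118,000 US gal × 3.785 L/gal = 446,630 L.
(a) After draining 57% and refilling: 141 × 0.43 + 5 × 0.57 = 63.48 ppm.
(a) Deficit to target: 117 − 63.48 = 53.52 mg/L.
(a) As CaCO₃: 53.52 mg/L × 446,630 L = 23,900 g; ÷ 50 g/eq ÷ 2 = 239 mol Na₂CO₃.
(a) Mass: 239 × 106 = 25,340 g.

(b) Volume: 250,000 US gal × 3.785 L/gal = 946,250 L.
(b) CYA to add: (35 − 9) = 26 mg/L × 946,250 L = 24,600 g cyanuric acid.

(a) 25.3 kg; (b) 24.6 kg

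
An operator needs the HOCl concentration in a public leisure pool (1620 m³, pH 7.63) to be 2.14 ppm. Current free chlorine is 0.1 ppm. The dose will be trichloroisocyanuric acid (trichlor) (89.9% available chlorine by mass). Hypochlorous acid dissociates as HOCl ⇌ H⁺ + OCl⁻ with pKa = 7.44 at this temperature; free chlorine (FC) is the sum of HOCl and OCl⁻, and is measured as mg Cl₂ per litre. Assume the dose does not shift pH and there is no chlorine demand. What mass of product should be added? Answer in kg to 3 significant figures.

Volume: 1620 m³ = 1,620,000 L.
[OCl⁻]/[HOCl] = 10^(pH − pKa) = 10^(7.63 − 7.44) = 1.549; fraction as HOCl = 1/(1 + 1.549) = 0.3923.
Free chlorine required for 2.14 ppm HOCl: 2.14 / 0.3923 = 5.454 ppm.
FC to add: 5.454 − 0.1 = 5.354 mg/L as Cl₂.
Cl₂ equivalent: 5.354 mg/L × 1,620,000 L = 8674 g.
Product at 89.9% available Cl: 8674 / 0.899 = 9649 g.

9.65 kg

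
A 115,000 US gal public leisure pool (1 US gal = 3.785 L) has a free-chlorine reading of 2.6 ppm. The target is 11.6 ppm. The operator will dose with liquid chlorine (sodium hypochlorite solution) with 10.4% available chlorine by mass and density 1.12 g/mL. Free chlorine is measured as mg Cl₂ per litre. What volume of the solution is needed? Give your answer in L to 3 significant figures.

33.6 L

Volume: 115,000 US gal × 3.785 L/gal = 435,275 L.
Chlorine deficit: 11.6 − 2.6 = 9 ppm = 9 mg/L as Cl₂.
Cl₂ equivalent needed: 9 mg/L × 435,275 L = 3,917,000 mg = 3917 g.
Product at 10.4% available chlorine: 3917 / 0.104 = 37,670 g.
Volume at density 1.12 g/mL: 37,670 g ÷ 1.12 g/mL = 33,630 mL.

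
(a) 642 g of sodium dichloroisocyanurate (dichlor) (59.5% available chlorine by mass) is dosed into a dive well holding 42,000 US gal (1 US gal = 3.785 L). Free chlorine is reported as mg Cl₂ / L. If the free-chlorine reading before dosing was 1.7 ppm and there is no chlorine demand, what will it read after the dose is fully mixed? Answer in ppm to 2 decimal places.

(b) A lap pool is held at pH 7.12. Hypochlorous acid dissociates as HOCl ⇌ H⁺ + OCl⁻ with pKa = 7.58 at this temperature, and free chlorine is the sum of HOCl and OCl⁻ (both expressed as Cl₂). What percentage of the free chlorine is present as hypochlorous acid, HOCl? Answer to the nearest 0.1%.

(a) 4.10 ppm; (b) 74.3%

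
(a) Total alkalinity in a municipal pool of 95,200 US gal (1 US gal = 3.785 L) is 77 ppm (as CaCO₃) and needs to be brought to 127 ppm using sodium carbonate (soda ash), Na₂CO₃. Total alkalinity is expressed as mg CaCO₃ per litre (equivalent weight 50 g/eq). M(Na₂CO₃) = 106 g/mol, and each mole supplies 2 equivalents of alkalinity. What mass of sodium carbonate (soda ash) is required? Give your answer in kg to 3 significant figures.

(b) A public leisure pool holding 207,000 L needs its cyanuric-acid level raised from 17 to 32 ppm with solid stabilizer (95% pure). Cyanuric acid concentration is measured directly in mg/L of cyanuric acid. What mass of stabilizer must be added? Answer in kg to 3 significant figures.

(a) Volume: 95,200 US gal × 3.785 L/gal = 360,332 L.
(a) Alkalinity to add: (127 − 77) = 50 mg/L as CaCO₃ × 360,332 L = 18,020 g as CaCO₃.
(a) Equivalents: 18,020 g ÷ 50 g/eq = 360.3 eq.
(a) Each mole of Na₂CO₃ supplies 2 eq, so 360.3 / 2 = 180.2 mol.
(a) Mass: 180.2 mol × 106 g/mol = 19,100 g.

(b) CYA to add: (32 − 17) = 15 mg/L × 207,000 L = 3105 g cyanuric acid.
(b) At 95% purity: 3105 / 0.95 = 3268 g product.

(a) 19.1 kg; (b) 3.27 kg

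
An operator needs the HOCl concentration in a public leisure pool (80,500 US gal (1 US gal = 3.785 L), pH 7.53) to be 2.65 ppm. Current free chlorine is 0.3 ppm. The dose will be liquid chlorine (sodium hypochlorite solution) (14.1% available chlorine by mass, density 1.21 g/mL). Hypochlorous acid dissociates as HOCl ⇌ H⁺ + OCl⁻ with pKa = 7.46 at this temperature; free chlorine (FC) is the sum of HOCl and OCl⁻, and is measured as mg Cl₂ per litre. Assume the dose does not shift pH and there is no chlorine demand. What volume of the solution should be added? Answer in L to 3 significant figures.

Volume: 80,500 US gal × 3.785 L/gal = 304,692 L.
[OCl⁻]/[HOCl] = 10^(pH − pKa) = 10^(7.53 − 7.46) = 1.175; fraction as HOCl = 1/(1 + 1.175) = 0.4598.
Free chlorine required for 2.65 ppm HOCl: 2.65 / 0.4598 = 5.763 ppm.
FC to add: 5.763 − 0.3 = 5.463 mg/L as Cl₂.
Cl₂ equivalent: 5.463 mg/L × 304,692 L = 1665 g.
Product at 14.1% available Cl: 1665 / 0.141 = 11,810 g.
Volume: 11,810 g ÷ 1.21 g/mL = 9757 mL.

9.76 L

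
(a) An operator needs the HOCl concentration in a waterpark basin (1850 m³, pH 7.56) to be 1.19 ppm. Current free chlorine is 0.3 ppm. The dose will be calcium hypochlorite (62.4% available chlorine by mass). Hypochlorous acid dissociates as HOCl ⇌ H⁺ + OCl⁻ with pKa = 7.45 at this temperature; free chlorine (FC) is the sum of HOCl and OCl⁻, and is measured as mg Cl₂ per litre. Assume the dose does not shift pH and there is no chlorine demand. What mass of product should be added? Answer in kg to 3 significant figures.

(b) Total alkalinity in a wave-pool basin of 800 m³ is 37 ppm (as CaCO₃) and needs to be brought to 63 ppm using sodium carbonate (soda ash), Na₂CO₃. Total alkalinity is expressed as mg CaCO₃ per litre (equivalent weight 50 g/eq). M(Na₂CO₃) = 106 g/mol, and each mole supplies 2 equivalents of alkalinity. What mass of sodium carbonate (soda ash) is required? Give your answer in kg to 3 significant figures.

(a) Volume: 1850 m³ = 1,850,000 L.
(a) [OCl⁻]/[HOCl] = 10^(pH − pKa) = 10^(7.56 − 7.45) = 1.288; fraction as HOCl = 1/(1 + 1.288) = 0.437.
(a) Free chlorine required for 1.19 ppm HOCl: 1.19 / 0.437 = 2.723 ppm.
(a) FC to add: 2.723 − 0.3 = 2.423 mg/L as Cl₂.
(a) Cl₂ equivalent: 2.423 mg/L × 1,850,000 L = 4483 g.
(a) Product at 62.4% available Cl: 4483 / 0.624 = 7184 g.

(b) Volume: 800 m³ = 800,000 L.
(b) Alkalinity to add: (63 − 37) = 26 mg/L as CaCO₃ × 800,000 L = 20,800 g as CaCO₃.
(b) Equivalents: 20,800 g ÷ 50 g/eq = 416 eq.
(b) Each mole of Na₂CO₃ supplies 2 eq, so 416 / 2 = 208 mol.
(b) Mass: 208 mol × 106 g/mol = 22,050 g.

(a) 7.18 kg; (b) 22.0 kg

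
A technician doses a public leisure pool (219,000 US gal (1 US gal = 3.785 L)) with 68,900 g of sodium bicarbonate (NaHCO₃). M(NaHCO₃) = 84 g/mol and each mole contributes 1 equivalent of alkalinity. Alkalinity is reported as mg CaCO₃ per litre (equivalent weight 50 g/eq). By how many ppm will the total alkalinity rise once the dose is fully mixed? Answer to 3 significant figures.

49.5 ppm

Volume: 219,000 US gal × 3.785 L/gal = 828,915 L.
Moles of NaHCO₃: 68,900 g ÷ 84 g/mol = 820.2 mol → 820.2 eq of alkalinity.
As CaCO₃: 820.2 eq × 50 g/eq = 41,010 g.
Rise: 41,010 g / 828,915 L × 1000 = 49.48 mg/L.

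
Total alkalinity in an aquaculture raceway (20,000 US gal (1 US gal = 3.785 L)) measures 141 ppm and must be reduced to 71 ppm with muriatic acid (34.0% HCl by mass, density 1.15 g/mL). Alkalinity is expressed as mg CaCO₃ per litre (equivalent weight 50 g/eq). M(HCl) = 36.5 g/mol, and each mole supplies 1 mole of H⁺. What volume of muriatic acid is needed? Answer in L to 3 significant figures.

9.89 L

Volume: 20,000 US gal × 3.785 L/gal = 75,700 L.
Alkalinity to neutralize: (141 − 71) = 70 mg/L as CaCO₃ × 75,700 L = 5299 g as CaCO₃.
Equivalents of H⁺ required: 5299 ÷ 50 g/eq = 106 eq = 106 mol HCl.
Mass of HCl: 106 × 36.5 = 3868 g.
Mass of 34.0% solution: 3868 / 0.34 = 11,380 g.
Volume: 11,380 g ÷ 1.15 g/mL = 9893 mL.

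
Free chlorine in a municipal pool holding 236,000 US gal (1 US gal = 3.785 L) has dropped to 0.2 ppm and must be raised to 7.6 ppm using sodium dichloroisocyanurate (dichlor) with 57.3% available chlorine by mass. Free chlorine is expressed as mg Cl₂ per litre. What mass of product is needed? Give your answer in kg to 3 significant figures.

Volume: 236,000 US gal × 3.785 L/gal = 893,260 L.
Chlorine deficit: 7.6 − 0.2 = 7.4 ppm = 7.4 mg/L as Cl₂.
Cl₂ equivalent needed: 7.4 mg/L × 893,260 L = 6,610,000 mg = 6610 g.
Product at 57.3% available chlorine: 6610 / 0.573 = 11,540 g.

11.5 kg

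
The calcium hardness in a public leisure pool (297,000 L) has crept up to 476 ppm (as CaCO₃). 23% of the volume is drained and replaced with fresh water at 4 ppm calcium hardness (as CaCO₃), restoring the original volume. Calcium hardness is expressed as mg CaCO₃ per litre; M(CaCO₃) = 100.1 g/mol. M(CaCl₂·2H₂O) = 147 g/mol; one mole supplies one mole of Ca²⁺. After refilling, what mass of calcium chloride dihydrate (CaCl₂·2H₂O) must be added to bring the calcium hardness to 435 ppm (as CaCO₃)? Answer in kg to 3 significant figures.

After draining 23% and refilling: 476 × 0.77 + 4 × 0.23 = 367.44 ppm.
Deficit to target: 435 − 367.44 = 67.56 mg/L.
As CaCO₃: 67.56 mg/L × 297,000 L = 20,070 g; ÷ 100.1 = 200.5 mol Ca²⁺.
Mass: 200.5 × 147 = 29,470 g.

29.5 kg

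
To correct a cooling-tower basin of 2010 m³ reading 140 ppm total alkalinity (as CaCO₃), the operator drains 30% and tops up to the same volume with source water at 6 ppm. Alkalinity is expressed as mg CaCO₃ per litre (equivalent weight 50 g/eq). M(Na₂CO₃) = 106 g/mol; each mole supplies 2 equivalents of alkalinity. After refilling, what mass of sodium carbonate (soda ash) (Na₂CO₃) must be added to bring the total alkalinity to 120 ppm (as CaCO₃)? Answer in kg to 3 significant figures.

Volume: 2010 m³ = 2,010,000 L.
After draining 30% and refilling: 140 × 0.70 + 6 × 0.30 = 99.8 ppm.
Deficit to target: 120 − 99.8 = 20.2 mg/L.
As CaCO₃: 20.2 mg/L × 2,010,000 L = 40,600 g; ÷ 50 g/eq ÷ 2 = 406 mol Na₂CO₃.
Mass: 406 × 106 = 43,040 g.

43.0 kg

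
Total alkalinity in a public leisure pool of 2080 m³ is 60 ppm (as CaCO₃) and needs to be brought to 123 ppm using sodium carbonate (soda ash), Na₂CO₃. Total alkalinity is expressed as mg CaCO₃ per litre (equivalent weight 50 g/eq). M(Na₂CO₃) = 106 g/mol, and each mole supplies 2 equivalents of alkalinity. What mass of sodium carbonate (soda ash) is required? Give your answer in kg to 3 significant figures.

Volume: 2080 m³ = 2,080,000 L.
Alkalinity to add: (123 − 60) = 63 mg/L as CaCO₃ × 2,080,000 L = 131,000 g as CaCO₃.
Equivalents: 131,000 g ÷ 50 g/eq = 2621 eq.
Each mole of Na₂CO₃ supplies 2 eq, so 2621 / 2 = 1310 mol.
Mass: 1310 mol × 106 g/mol = 138,900 g.

139 kg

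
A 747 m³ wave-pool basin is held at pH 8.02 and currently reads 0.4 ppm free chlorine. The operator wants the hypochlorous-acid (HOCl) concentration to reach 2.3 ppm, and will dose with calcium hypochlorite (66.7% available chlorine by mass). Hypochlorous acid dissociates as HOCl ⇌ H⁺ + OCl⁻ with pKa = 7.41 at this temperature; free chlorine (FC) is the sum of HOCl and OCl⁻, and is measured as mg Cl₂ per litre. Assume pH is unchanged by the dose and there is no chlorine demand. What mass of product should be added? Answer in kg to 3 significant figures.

Volume: 747 m³ = 747,000 L.
[OCl⁻]/[HOCl] = 10^(pH − pKa) = 10^(8.02 − 7.41) = 4.074; fraction as HOCl = 1/(1 + 4.074) = 0.1971.
Free chlorine required for 2.3 ppm HOCl: 2.3 / 0.1971 = 11.67 ppm.
FC to add: 11.67 − 0.4 = 11.27 mg/L as Cl₂.
Cl₂ equivalent: 11.27 mg/L × 747,000 L = 8419 g.
Product at 66.7% available Cl: 8419 / 0.667 = 12,620 g.

12.6 kg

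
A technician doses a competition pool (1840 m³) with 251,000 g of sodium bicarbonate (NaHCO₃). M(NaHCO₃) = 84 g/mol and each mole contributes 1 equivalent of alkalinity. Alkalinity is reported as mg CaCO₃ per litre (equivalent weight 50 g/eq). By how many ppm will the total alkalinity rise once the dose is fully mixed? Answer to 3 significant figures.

Volume: 1840 m³ = 1,840,000 L.
Moles of NaHCO₃: 251,000 g ÷ 84 g/mol = 2988 mol → 2988 eq of alkalinity.
As CaCO₃: 2988 eq × 50 g/eq = 149,400 g.
Rise: 149,400 g / 1,840,000 L × 1000 = 81.2 mg/L.

81.2 ppm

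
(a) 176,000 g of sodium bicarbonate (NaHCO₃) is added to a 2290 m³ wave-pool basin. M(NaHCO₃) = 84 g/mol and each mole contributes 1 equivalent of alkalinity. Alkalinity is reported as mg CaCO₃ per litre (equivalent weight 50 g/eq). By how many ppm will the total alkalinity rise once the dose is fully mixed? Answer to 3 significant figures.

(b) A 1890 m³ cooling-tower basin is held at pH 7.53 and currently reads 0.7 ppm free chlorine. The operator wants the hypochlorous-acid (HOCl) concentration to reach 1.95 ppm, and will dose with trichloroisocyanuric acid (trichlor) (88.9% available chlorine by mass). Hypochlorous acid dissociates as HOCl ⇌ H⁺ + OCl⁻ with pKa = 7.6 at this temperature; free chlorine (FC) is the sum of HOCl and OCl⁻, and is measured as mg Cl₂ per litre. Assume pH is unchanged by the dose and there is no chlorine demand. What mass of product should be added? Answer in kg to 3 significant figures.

(a) 45.7 ppm; (b) 6.19 kg

(a) Volume: 2290 m³ = 2,290,000 L.
(a) Moles of NaHCO₃: 176,000 g ÷ 84 g/mol = 2095 mol → 2095 eq of alkalinity.
(a) As CaCO₃: 2095 eq × 50 g/eq = 104,800 g.
(a) Rise: 104,800 g / 2,290,000 L × 1000 = 45.75 mg/L.

(b) Volume: 1890 m³ = 1,890,000 L.
(b) [OCl⁻]/[HOCl] = 10^(pH − pKa) = 10^(7.53 − 7.6) = 0.8511; fraction as HOCl = 1/(1 + 0.8511) = 0.5402.
(b) Free chlorine required for 1.95 ppm HOCl: 1.95 / 0.5402 = 3.61 ppm.
(b) FC to add: 3.61 − 0.7 = 2.91 mg/L as Cl₂.
(b) Cl₂ equivalent: 2.91 mg/L × 1,890,000 L = 5499 g.
(b) Product at 88.9% available Cl: 5499 / 0.889 = 6186 g.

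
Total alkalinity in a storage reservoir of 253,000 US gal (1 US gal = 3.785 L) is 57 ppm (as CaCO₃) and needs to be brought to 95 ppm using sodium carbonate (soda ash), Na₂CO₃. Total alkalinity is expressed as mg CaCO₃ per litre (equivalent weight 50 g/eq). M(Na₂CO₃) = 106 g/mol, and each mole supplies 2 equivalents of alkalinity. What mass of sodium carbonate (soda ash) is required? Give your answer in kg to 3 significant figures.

38.6 kg

Volume: 253,000 US gal × 3.785 L/gal = 957,605 L.
Alkalinity to add: (95 − 57) = 38 mg/L as CaCO₃ × 957,605 L = 36,390 g as CaCO₃.
Equivalents: 36,390 g ÷ 50 g/eq = 727.8 eq.
Each mole of Na₂CO₃ supplies 2 eq, so 727.8 / 2 = 363.9 mol.
Mass: 363.9 mol × 106 g/mol = 38,570 g.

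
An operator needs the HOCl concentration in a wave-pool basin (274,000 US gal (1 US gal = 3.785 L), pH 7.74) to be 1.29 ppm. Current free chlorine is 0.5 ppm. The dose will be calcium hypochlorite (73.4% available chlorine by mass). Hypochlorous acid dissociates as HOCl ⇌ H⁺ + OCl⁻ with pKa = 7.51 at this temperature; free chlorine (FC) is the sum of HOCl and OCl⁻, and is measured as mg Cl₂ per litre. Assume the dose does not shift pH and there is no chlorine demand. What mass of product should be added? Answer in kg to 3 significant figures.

Volume: 274,000 US gal × 3.785 L/gal = 1,037,090 L.
[OCl⁻]/[HOCl] = 10^(pH − pKa) = 10^(7.74 − 7.51) = 1.698; fraction as HOCl = 1/(1 + 1.698) = 0.3706.
Free chlorine required for 1.29 ppm HOCl: 1.29 / 0.3706 = 3.481 ppm.
FC to add: 3.481 − 0.5 = 2.981 mg/L as Cl₂.
Cl₂ equivalent: 2.981 mg/L × 1,037,090 L = 3091 g.
Product at 73.4% available Cl: 3091 / 0.734 = 4212 g.

4.21 kg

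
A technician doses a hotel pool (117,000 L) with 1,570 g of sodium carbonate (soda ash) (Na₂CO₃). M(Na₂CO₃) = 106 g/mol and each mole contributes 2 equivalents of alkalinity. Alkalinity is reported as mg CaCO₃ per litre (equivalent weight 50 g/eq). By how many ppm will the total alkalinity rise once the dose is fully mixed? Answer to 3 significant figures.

Moles of Na₂CO₃: 1,570 g ÷ 106 g/mol = 14.81 mol → 29.62 eq of alkalinity.
As CaCO₃: 29.62 eq × 50 g/eq = 1481 g.
Rise: 1481 g / 117,000 L × 1000 = 12.66 mg/L.

12.7 ppm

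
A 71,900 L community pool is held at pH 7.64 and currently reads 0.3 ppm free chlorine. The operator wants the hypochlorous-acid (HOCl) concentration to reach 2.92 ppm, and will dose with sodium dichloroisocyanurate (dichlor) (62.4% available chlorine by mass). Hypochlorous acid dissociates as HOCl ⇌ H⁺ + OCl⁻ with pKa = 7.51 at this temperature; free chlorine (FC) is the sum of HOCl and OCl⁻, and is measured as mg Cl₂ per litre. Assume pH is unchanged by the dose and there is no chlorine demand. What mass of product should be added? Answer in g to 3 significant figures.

756 g

[OCl⁻]/[HOCl] = 10^(pH − pKa) = 10^(7.64 − 7.51) = 1.349; fraction as HOCl = 1/(1 + 1.349) = 0.4257.
Free chlorine required for 2.92 ppm HOCl: 2.92 / 0.4257 = 6.859 ppm.
FC to add: 6.859 − 0.3 = 6.559 mg/L as Cl₂.
Cl₂ equivalent: 6.559 mg/L × 71,900 L = 471.6 g.
Product at 62.4% available Cl: 471.6 / 0.624 = 755.8 g.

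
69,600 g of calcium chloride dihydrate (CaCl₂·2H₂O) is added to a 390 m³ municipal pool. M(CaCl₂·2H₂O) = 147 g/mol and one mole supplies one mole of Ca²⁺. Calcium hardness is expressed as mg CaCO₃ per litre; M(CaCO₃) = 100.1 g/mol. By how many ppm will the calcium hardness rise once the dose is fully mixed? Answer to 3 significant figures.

122 ppm

Volume: 390 m³ = 390,000 L.
Moles of Ca²⁺: 69,600 g ÷ 147 g/mol = 473.5 mol.
As CaCO₃: 473.5 mol × 100.1 g/mol = 47,390 g.
Rise: 47,390 g / 390,000 L × 1000 = 121.5 mg/L.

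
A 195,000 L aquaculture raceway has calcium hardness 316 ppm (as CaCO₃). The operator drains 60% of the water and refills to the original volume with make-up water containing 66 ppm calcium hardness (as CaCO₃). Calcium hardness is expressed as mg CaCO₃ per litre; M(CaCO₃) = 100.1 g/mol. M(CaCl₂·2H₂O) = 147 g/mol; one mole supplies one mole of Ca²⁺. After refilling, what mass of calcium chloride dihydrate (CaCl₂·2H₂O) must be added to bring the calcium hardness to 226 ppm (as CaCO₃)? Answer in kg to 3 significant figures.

17.2 kg

After draining 60% and refilling: 316 × 0.40 + 66 × 0.60 = 166 ppm.
Deficit to target: 226 − 166 = 60 mg/L.
As CaCO₃: 60 mg/L × 195,000 L = 11,700 g; ÷ 100.1 = 116.9 mol Ca²⁺.
Mass: 116.9 × 147 = 17,180 g.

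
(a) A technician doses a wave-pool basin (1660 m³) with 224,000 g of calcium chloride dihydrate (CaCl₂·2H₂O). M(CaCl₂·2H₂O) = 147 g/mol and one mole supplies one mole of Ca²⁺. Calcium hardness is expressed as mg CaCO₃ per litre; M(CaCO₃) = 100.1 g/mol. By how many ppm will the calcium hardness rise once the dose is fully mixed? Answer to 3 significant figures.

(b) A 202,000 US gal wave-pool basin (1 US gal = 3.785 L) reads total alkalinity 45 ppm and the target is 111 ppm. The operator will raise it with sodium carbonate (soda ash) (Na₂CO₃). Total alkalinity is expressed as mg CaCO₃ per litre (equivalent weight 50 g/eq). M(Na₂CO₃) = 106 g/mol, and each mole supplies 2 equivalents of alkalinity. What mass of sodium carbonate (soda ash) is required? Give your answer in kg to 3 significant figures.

(a) Volume: 1660 m³ = 1,660,000 L.
(a) Moles of Ca²⁺: 224,000 g ÷ 147 g/mol = 1524 mol.
(a) As CaCO₃: 1524 mol × 100.1 g/mol = 152,500 g.
(a) Rise: 152,500 g / 1,660,000 L × 1000 = 91.89 mg/L.

(b) Volume: 202,000 US gal × 3.785 L/gal = 764,570 L.
(b) Alkalinity to add: (111 − 45) = 66 mg/L as CaCO₃ × 764,570 L = 50,460 g as CaCO₃.
(b) Equivalents: 50,460 g ÷ 50 g/eq = 1009 eq.
(b) Each mole of Na₂CO₃ supplies 2 eq, so 1009 / 2 = 504.6 mol.
(b) Mass: 504.6 mol × 106 g/mol = 53,490 g.

(a) 91.9 ppm; (b) 53.5 kg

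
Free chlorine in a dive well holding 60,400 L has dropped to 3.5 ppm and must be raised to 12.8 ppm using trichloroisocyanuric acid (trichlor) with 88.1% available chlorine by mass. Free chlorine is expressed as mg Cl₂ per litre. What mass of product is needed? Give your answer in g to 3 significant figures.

638 g

Chlorine deficit: 12.8 − 3.5 = 9.3 ppm = 9.3 mg/L as Cl₂.
Cl₂ equivalent needed: 9.3 mg/L × 60,400 L = 561,700 mg = 561.7 g.
Product at 88.1% available chlorine: 561.7 / 0.881 = 637.6 g.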